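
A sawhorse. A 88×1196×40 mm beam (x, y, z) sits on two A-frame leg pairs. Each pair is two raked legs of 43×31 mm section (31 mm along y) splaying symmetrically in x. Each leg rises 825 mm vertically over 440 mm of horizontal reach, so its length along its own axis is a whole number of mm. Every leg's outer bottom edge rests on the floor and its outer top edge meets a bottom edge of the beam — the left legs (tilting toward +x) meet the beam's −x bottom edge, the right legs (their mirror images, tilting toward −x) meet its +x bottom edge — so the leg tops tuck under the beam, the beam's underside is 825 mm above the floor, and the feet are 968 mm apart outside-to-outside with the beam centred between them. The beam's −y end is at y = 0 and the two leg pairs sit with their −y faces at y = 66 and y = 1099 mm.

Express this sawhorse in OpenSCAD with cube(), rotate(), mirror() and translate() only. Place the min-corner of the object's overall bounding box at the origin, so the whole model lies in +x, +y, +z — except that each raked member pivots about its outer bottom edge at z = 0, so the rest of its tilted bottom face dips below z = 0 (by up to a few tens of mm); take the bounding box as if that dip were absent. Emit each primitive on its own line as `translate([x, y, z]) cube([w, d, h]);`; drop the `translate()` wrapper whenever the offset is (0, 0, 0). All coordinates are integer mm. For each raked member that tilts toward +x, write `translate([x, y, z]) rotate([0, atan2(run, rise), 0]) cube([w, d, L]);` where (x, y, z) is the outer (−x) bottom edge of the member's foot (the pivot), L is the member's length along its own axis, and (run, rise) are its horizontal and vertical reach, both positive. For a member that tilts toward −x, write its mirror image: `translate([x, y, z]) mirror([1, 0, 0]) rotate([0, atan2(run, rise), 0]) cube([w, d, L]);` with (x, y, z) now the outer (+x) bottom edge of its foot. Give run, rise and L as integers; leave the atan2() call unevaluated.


translate([440, 0, 825]) cube([88, 1196, 40]);
translate([0, 66, 0]) rotate([0, atan2(440, 825), 0]) cube([43, 31, 935]);
translate([968, 66, 0]) mirror([1, 0, 0]) rotate([0, atan2(440, 825), 0]) cube([43, 31, 935]);
translate([0, 1099, 0]) rotate([0, atan2(440, 825), 0]) cube([43, 31, 935]);
translate([968, 1099, 0]) mirror([1, 0, 0]) rotate([0, atan2(440, 825), 0]) cube([43, 31, 935]);


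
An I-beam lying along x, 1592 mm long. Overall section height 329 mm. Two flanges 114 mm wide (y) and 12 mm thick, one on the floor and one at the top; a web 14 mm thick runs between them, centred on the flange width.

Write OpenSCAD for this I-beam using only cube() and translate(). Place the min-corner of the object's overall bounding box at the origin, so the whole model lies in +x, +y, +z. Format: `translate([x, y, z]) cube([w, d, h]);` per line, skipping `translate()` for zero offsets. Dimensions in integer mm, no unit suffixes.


cube([1592, 114, 12]);
translate([0, 50, 12]) cube([1592, 14, 305]);
translate([0, 0, 317]) cube([1592, 114, 12]);


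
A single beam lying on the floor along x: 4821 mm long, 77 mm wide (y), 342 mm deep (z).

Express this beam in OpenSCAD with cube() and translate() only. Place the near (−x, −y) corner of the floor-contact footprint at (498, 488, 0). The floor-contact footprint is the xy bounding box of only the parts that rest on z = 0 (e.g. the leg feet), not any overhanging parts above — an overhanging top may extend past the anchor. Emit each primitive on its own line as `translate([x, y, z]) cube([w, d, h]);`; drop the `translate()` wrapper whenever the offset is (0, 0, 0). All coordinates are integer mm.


translate([498, 488, 0]) cube([4821, 77, 342]);


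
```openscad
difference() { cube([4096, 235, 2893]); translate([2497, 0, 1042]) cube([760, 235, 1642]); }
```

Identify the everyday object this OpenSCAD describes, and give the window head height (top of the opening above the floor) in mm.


A wall with a window opening. The window head height is 2684 mm.

A wall with a rectangular opening subtracted — a window. Sill at z = 1042, opening 1642 mm tall, so the head is at 1042 + 1642 = 2684 mm.


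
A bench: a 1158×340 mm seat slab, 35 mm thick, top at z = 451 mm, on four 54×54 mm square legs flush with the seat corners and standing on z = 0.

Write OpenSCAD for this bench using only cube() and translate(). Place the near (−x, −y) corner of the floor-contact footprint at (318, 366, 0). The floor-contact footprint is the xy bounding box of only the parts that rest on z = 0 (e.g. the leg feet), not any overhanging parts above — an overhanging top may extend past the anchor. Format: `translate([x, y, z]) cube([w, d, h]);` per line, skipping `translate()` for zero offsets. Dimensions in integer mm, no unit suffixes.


translate([318, 366, 416]) cube([1158, 340, 35]);
translate([318, 366, 0]) cube([54, 54, 416]);
translate([318, 652, 0]) cube([54, 54, 416]);
translate([1422, 366, 0]) cube([54, 54, 416]);
translate([1422, 652, 0]) cube([54, 54, 416]);


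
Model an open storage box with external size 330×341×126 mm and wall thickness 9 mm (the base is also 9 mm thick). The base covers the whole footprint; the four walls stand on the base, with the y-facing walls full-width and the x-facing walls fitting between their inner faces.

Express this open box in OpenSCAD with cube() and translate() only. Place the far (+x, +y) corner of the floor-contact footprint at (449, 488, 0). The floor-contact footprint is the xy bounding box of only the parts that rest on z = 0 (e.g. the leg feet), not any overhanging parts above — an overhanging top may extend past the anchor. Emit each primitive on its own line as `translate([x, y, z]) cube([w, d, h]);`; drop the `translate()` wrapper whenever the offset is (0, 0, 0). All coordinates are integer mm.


translate([119, 147, 0]) cube([330, 341, 9]);
translate([119, 147, 9]) cube([330, 9, 117]);
translate([119, 479, 9]) cube([330, 9, 117]);
translate([119, 156, 9]) cube([9, 323, 117]);
translate([440, 156, 9]) cube([9, 323, 117]);


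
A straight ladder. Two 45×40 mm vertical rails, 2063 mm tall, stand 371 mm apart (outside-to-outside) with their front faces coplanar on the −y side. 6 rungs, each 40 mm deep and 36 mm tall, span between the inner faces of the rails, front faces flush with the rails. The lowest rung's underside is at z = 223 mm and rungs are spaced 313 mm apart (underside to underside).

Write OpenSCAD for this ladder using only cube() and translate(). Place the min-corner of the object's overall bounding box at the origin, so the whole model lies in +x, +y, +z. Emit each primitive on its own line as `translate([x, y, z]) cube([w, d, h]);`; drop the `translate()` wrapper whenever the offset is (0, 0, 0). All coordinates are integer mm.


cube([45, 40, 2063]);
translate([326, 0, 0]) cube([45, 40, 2063]);
translate([45, 0, 223]) cube([281, 40, 36]);
translate([45, 0, 536]) cube([281, 40, 36]);
translate([45, 0, 849]) cube([281, 40, 36]);
translate([45, 0, 1162]) cube([281, 40, 36]);
translate([45, 0, 1475]) cube([281, 40, 36]);
translate([45, 0, 1788]) cube([281, 40, 36]);


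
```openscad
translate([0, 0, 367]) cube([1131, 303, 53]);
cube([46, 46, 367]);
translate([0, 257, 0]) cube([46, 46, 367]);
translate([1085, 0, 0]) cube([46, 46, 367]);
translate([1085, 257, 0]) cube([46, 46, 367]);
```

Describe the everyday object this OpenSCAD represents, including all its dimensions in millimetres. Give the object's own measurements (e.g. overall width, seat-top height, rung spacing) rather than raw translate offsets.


A bench: a 1131×303 mm seat slab, 53 mm thick, top at z = 420 mm, on four 46×46 mm square legs flush with the seat corners and standing on z = 0.


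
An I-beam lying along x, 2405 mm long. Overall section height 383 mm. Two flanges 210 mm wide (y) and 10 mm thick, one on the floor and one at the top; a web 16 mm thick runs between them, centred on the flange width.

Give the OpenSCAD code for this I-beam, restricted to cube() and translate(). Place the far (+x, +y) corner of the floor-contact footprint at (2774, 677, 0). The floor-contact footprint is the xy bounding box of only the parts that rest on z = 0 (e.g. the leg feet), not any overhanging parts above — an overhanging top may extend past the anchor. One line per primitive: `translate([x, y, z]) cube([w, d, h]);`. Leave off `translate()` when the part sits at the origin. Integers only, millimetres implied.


translate([369, 467, 0]) cube([2405, 210, 10]);
translate([369, 564, 10]) cube([2405, 16, 363]);
translate([369, 467, 373]) cube([2405, 210, 10]);


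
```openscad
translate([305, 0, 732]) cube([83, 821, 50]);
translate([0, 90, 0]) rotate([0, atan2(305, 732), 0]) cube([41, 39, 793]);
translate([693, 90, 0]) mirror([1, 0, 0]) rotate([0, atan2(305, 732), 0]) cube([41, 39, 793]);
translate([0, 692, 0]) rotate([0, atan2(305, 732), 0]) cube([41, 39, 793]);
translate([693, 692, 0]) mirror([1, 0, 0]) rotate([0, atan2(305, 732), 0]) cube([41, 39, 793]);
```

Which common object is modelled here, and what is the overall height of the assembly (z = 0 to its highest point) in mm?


A sawhorse. The overall height is 782 mm.

A beam across two mirrored pairs of raked legs — a sawhorse. The beam's underside is at z = 732 (matching the legs' vertical rise in atan2(305, 732)) and the beam is 50 mm tall, so its top is at 732 + 50 = 782 mm. The raked legs top out at the beam's underside, so that is the highest point.


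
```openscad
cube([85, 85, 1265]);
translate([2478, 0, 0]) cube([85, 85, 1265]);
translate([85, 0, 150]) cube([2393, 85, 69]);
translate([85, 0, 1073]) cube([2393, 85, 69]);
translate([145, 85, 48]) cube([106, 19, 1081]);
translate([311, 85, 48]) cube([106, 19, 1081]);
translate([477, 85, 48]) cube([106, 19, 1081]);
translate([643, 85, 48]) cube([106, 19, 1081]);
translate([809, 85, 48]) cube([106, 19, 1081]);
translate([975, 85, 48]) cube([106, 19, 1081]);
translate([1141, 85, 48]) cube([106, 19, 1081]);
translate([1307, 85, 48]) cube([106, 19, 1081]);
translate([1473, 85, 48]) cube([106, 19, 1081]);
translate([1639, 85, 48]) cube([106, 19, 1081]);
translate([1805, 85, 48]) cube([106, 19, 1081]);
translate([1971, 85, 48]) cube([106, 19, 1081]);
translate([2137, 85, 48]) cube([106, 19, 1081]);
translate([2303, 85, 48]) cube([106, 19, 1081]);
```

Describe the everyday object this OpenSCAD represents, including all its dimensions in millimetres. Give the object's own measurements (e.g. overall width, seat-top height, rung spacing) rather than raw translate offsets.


A fence section. Two 85×85 mm posts, 1265 mm tall, stand on the floor with a clear span of 2393 mm between their inner faces. Two horizontal rails of 85×69 mm section span the gap between the posts with their undersides at z = 150 mm and z = 1073 mm, flush with the posts' −y face. 14 pickets, each 106 mm wide, 19 mm thick and 1081 mm tall, are fixed to the +y face of the rails with their bottoms at z = 48 mm, spaced across the span with a 60 mm gap after the −x post and between neighbouring pickets, with 69 mm left before the +x post.


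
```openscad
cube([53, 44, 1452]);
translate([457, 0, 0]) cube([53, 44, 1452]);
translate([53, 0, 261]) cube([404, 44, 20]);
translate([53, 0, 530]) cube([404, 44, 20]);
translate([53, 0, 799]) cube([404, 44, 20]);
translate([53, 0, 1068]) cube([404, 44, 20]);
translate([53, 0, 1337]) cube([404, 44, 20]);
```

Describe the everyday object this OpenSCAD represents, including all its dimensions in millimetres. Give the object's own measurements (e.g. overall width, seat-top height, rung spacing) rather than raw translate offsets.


A straight ladder. Two 53×44 mm vertical rails, 1452 mm tall, stand 510 mm apart (outside-to-outside) with their front faces coplanar on the −y side. 5 rungs, each 44 mm deep and 20 mm tall, span between the inner faces of the rails, front faces flush with the rails. The lowest rung's underside is at z = 261 mm and rungs are spaced 269 mm apart (underside to underside).


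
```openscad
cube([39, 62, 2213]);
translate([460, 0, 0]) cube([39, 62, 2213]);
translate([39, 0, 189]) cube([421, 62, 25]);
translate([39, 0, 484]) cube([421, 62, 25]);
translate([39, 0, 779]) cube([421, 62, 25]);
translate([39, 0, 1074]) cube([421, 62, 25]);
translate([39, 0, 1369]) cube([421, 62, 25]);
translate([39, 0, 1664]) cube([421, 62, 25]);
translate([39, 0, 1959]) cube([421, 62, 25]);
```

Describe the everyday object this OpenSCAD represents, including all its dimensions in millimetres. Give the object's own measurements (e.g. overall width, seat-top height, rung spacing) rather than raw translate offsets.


A straight ladder. Two 39×62 mm vertical rails, 2213 mm tall, stand 499 mm apart (outside-to-outside) with their front faces coplanar on the −y side. 7 rungs, each 62 mm deep and 25 mm tall, span between the inner faces of the rails, front faces flush with the rails. The lowest rung's underside is at z = 189 mm and rungs are spaced 295 mm apart (underside to underside).


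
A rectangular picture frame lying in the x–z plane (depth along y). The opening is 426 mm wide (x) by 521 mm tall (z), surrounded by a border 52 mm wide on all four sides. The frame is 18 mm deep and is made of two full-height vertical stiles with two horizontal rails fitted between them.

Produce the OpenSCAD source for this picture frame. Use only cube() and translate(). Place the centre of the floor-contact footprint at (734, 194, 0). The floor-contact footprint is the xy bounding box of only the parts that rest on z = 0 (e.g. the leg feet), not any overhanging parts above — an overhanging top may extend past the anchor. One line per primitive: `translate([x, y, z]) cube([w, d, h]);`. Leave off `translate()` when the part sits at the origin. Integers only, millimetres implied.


translate([469, 185, 0]) cube([52, 18, 625]);
translate([947, 185, 0]) cube([52, 18, 625]);
translate([521, 185, 0]) cube([426, 18, 52]);
translate([521, 185, 573]) cube([426, 18, 52]);


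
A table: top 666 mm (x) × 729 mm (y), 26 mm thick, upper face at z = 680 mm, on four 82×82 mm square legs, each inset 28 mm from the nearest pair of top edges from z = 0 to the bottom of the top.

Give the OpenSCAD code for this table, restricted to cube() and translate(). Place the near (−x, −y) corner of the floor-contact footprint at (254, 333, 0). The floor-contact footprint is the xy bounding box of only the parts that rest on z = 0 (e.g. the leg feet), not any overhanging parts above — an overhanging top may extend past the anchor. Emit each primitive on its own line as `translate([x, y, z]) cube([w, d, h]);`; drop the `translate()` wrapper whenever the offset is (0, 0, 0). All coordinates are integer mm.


translate([226, 305, 654]) cube([666, 729, 26]);
translate([254, 333, 0]) cube([82, 82, 654]);
translate([782, 333, 0]) cube([82, 82, 654]);
translate([254, 924, 0]) cube([82, 82, 654]);
translate([782, 924, 0]) cube([82, 82, 654]);


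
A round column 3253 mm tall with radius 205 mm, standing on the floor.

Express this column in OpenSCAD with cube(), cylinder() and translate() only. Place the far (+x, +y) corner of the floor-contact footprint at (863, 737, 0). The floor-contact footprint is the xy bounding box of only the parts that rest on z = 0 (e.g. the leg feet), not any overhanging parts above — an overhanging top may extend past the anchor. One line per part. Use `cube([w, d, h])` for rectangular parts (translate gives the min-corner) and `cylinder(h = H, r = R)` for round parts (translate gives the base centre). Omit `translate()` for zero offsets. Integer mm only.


translate([658, 532, 0]) cylinder(h = 3253, r = 205);


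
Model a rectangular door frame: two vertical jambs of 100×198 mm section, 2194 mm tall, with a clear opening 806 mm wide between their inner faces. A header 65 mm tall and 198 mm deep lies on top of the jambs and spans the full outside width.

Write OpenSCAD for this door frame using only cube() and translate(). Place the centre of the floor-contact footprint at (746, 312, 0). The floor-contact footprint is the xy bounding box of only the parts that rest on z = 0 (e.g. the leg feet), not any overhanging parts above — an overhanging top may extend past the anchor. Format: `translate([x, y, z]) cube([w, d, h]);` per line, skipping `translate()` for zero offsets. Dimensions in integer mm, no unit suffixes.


translate([243, 213, 0]) cube([100, 198, 2194]);
translate([1149, 213, 0]) cube([100, 198, 2194]);
translate([243, 213, 2194]) cube([1006, 198, 65]);


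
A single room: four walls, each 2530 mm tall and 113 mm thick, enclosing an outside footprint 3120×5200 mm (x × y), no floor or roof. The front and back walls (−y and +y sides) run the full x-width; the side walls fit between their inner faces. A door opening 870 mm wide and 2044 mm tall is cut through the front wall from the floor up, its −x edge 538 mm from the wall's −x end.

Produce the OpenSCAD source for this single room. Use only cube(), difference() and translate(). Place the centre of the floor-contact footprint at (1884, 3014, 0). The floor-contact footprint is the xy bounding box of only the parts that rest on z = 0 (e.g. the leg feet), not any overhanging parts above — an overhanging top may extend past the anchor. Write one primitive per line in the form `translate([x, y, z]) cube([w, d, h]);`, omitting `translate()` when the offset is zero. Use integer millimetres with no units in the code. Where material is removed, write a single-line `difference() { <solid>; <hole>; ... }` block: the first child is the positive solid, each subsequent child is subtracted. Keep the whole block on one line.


difference() { translate([324, 414, 0]) cube([3120, 113, 2530]); translate([862, 414, 0]) cube([870, 113, 2044]); }
translate([324, 5501, 0]) cube([3120, 113, 2530]);
translate([324, 527, 0]) cube([113, 4974, 2530]);
translate([3331, 527, 0]) cube([113, 4974, 2530]);


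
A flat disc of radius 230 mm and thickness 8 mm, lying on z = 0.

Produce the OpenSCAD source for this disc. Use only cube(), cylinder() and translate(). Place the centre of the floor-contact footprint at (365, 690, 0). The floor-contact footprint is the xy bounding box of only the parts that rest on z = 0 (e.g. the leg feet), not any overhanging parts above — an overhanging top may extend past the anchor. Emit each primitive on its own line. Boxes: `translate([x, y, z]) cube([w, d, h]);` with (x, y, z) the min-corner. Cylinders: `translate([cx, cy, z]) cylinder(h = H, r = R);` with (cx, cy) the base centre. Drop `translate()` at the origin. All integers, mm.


translate([365, 690, 0]) cylinder(h = 8, r = 230);


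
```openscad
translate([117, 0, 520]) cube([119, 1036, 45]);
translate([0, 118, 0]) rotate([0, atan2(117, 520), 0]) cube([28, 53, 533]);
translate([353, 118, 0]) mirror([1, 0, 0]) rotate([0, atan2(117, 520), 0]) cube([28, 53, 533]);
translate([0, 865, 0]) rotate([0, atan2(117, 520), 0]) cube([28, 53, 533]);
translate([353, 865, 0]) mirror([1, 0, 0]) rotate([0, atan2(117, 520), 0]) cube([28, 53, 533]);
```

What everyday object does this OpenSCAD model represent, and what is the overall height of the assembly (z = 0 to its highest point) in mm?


A sawhorse. The overall height is 565 mm.

A beam across two mirrored pairs of raked legs — a sawhorse. The beam's underside is at z = 520 (matching the legs' vertical rise in atan2(117, 520)) and the beam is 45 mm tall, so its top is at 520 + 45 = 565 mm. The raked legs top out at the beam's underside, so that is the highest point.


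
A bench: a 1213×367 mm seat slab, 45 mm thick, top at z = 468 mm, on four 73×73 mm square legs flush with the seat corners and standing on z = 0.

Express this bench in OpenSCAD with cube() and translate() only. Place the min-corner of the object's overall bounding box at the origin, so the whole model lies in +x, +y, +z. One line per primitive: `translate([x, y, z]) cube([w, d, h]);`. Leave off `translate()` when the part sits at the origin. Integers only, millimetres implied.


translate([0, 0, 423]) cube([1213, 367, 45]);
cube([73, 73, 423]);
translate([0, 294, 0]) cube([73, 73, 423]);
translate([1140, 0, 0]) cube([73, 73, 423]);
translate([1140, 294, 0]) cube([73, 73, 423]);


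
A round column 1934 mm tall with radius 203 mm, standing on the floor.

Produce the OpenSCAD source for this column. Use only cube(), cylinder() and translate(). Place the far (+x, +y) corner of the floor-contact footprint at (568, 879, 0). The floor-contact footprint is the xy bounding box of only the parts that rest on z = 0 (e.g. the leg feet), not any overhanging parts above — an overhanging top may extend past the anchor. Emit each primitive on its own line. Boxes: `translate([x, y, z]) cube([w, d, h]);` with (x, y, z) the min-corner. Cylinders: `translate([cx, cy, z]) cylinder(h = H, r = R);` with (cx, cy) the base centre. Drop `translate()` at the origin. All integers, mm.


translate([365, 676, 0]) cylinder(h = 1934, r = 203);


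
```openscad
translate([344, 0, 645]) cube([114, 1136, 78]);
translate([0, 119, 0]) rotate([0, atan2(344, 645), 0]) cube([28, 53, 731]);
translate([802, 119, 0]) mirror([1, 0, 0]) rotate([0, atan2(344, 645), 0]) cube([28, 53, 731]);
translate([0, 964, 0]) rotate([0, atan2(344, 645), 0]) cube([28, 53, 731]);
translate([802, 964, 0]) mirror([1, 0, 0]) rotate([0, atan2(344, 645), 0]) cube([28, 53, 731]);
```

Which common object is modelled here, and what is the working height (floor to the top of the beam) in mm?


A sawhorse. The overall height is 723 mm.

A beam across two mirrored pairs of raked legs — a sawhorse. The beam's underside is at z = 645 (matching the legs' vertical rise in atan2(344, 645)) and the beam is 78 mm tall, so its top is at 645 + 78 = 723 mm. The raked legs top out at the beam's underside, so that is the highest point.


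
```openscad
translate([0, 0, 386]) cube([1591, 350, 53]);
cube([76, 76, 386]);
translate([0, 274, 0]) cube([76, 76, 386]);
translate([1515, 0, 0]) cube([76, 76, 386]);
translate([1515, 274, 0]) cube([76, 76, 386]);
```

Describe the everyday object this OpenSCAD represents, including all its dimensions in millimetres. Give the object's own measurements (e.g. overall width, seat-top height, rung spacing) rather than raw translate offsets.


A long wooden bench with a 1591 mm (x) × 350 mm (y) seat, 53 mm thick, its top surface 439 mm above the floor. Four 76 mm square legs at the seat corners, flush with the edges, run from z = 0 to the seat underside.


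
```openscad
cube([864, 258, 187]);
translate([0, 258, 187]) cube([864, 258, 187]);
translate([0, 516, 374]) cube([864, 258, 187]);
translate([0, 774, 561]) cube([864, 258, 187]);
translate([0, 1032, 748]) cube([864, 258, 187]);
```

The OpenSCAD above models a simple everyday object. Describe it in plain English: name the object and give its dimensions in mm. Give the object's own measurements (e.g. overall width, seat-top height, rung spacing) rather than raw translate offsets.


A straight staircase of 5 solid steps. Each step is 864 mm wide (x), 258 mm deep (y, the going) and 187 mm tall (the rise). The first step rests on the floor; each subsequent step sits one going further in +y and one rise higher in +z, directly behind and above the previous step with no overlap.


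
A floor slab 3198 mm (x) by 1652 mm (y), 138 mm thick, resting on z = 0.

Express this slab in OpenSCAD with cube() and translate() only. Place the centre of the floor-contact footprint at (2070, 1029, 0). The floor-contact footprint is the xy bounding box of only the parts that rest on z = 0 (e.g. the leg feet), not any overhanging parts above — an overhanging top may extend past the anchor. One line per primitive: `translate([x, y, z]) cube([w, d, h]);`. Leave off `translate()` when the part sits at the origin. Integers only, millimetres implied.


translate([471, 203, 0]) cube([3198, 1652, 138]);


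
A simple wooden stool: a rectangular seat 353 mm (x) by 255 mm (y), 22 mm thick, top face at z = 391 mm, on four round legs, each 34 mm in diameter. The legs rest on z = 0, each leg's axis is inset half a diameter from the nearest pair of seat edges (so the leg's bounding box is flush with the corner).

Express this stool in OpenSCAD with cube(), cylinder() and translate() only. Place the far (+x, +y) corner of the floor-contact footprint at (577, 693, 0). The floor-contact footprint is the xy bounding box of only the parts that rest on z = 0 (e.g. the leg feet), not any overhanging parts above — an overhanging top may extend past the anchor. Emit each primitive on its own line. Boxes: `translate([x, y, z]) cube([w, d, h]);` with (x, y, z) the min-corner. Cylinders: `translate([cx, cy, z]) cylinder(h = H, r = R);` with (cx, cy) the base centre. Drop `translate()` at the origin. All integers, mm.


translate([224, 438, 369]) cube([353, 255, 22]);
translate([241, 455, 0]) cylinder(h = 369, r = 17);
translate([560, 455, 0]) cylinder(h = 369, r = 17);
translate([241, 676, 0]) cylinder(h = 369, r = 17);
translate([560, 676, 0]) cylinder(h = 369, r = 17);


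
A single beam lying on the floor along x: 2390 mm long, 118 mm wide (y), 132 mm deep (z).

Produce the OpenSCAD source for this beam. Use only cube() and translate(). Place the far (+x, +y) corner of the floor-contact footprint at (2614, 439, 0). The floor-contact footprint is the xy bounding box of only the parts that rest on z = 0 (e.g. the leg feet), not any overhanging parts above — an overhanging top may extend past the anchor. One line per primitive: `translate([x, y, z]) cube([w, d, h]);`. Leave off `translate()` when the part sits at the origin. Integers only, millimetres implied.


translate([224, 321, 0]) cube([2390, 118, 132]);


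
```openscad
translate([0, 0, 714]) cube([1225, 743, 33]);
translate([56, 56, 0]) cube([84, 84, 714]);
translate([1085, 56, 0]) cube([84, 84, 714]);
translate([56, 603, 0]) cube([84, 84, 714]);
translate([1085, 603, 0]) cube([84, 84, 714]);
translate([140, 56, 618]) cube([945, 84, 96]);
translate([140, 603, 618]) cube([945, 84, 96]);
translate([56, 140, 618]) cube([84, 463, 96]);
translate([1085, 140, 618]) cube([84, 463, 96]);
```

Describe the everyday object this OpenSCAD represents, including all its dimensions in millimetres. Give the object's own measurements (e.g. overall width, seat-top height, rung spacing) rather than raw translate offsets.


A table: top 1225 mm (x) × 743 mm (y), 33 mm thick, upper face at z = 747 mm, on four 84×84 mm square legs, each inset 56 mm from the nearest pair of top edges from z = 0 to the bottom of the top. Four apron rails, 84 mm thick and 96 mm tall, run between adjacent legs with their top edges flush with the underside of the top and their outer faces flush with the legs' outer faces.


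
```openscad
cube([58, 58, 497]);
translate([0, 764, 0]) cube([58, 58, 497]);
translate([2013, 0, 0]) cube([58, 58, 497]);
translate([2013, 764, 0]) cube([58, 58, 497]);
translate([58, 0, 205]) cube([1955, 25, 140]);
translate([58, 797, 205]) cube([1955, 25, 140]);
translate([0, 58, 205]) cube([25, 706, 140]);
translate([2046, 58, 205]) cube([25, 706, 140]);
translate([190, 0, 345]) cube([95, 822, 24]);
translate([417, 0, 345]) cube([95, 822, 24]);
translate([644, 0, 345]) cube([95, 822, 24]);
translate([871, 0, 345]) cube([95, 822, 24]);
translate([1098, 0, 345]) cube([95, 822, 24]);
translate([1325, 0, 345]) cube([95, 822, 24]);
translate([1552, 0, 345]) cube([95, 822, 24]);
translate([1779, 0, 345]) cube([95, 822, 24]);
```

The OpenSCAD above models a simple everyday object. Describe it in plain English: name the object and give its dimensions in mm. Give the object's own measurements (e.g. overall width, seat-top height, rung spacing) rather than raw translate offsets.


A bed frame 2071 mm long (x) by 822 mm wide (y). Four 58×58 mm corner posts, 497 mm tall, at the corners of the footprint. Four rails of 25 mm thickness and 140 mm height run between adjacent posts with their undersides at z = 205 mm, their outer faces flush with the outside of the frame (the two x-running rails run between the posts' inner faces; the two y-running rails run between the posts' inner faces). 8 slats, each 95 mm wide (x) and 24 mm thick, lie across the top of the two x-running rails, running the full 822 mm width of the frame in y; along x they sit between the end posts with a 132 mm gap after the −x posts and between neighbouring slats, leaving 139 mm before the +x posts.


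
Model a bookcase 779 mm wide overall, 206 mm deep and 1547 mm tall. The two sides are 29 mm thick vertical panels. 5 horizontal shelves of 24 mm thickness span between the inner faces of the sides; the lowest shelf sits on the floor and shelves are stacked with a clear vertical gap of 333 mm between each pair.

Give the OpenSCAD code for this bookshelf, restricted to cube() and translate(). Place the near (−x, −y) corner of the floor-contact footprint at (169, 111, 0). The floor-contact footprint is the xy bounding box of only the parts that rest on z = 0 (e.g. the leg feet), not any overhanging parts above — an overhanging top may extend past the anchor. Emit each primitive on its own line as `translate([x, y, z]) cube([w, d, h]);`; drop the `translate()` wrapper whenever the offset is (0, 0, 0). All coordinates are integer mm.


translate([169, 111, 0]) cube([29, 206, 1547]);
translate([919, 111, 0]) cube([29, 206, 1547]);
translate([198, 111, 0]) cube([721, 206, 24]);
translate([198, 111, 357]) cube([721, 206, 24]);
translate([198, 111, 714]) cube([721, 206, 24]);
translate([198, 111, 1071]) cube([721, 206, 24]);
translate([198, 111, 1428]) cube([721, 206, 24]);


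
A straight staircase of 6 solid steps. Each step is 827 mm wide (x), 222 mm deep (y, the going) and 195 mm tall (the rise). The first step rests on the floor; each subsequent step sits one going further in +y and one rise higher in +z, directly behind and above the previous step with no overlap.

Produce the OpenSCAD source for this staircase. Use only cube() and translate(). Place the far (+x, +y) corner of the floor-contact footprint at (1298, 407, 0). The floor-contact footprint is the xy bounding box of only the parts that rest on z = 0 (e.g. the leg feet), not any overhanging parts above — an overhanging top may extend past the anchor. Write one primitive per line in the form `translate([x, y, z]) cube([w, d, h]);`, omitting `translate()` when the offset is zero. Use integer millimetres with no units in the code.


translate([471, 185, 0]) cube([827, 222, 195]);
translate([471, 407, 195]) cube([827, 222, 195]);
translate([471, 629, 390]) cube([827, 222, 195]);
translate([471, 851, 585]) cube([827, 222, 195]);
translate([471, 1073, 780]) cube([827, 222, 195]);
translate([471, 1295, 975]) cube([827, 222, 195]);


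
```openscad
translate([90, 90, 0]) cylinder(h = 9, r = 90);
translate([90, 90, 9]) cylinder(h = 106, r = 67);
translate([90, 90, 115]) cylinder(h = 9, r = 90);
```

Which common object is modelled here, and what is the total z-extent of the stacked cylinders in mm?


A spool. The overall height is 124 mm.

Three coaxial cylinders, large–small–large — a spool. Two 9 mm flanges and a 106 mm core give 9 + 106 + 9 = 124 mm.


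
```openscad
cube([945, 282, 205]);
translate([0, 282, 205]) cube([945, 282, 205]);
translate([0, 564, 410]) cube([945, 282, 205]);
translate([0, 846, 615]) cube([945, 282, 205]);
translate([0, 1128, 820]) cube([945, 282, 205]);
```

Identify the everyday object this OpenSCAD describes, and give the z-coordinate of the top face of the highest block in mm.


A staircase. The total rise is 1025 mm.

5 identical blocks, each offset up and back from the previous — a staircase. Each step is 205 mm tall and there are 5 of them, so the total rise is 5 × 205 = 1025 mm.


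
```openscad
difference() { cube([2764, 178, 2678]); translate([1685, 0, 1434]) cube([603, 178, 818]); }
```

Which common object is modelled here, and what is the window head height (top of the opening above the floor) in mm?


A wall with a window opening. The window head height is 2252 mm.

A wall with a rectangular opening subtracted — a window. Sill at z = 1434, opening 818 mm tall, so the head is at 1434 + 818 = 2252 mm.


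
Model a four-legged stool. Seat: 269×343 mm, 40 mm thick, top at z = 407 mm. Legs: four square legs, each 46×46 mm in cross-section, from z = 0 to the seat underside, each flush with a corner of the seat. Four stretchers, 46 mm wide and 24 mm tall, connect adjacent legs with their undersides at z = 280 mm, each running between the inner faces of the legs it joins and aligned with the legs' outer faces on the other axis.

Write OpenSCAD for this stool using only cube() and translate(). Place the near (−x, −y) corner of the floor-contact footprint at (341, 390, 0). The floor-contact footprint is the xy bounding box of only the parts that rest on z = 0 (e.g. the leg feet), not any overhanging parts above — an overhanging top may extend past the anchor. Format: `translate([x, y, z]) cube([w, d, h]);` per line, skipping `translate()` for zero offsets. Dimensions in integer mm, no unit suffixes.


translate([341, 390, 367]) cube([269, 343, 40]);
translate([341, 390, 0]) cube([46, 46, 367]);
translate([564, 390, 0]) cube([46, 46, 367]);
translate([341, 687, 0]) cube([46, 46, 367]);
translate([564, 687, 0]) cube([46, 46, 367]);
translate([387, 390, 280]) cube([177, 46, 24]);
translate([387, 687, 280]) cube([177, 46, 24]);
translate([341, 436, 280]) cube([46, 251, 24]);
translate([564, 436, 280]) cube([46, 251, 24]);


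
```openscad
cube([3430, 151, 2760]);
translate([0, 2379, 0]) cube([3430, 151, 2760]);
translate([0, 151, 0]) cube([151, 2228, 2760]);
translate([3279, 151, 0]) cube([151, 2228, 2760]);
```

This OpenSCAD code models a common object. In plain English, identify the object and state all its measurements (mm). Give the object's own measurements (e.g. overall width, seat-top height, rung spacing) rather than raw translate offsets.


The wall frame of a small rectangular building: four walls, each 2760 mm tall and 151 mm thick, enclosing a footprint 3430 mm (x) by 2530 mm (y) outside-to-outside, with no floor or roof. The front and back walls (the −y and +y sides) span the full width; the two side walls fit between them.


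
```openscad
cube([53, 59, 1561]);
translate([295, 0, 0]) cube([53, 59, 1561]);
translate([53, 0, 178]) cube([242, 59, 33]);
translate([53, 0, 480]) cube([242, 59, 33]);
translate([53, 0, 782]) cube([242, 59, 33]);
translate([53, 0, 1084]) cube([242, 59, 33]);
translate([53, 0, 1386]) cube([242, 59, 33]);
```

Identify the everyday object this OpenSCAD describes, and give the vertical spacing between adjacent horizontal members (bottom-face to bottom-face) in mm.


A ladder. The rung spacing is 302 mm.

Two tall 53×59 posts with 5 short bars between them — a ladder. Adjacent rungs sit at z = 178 and z = 480, so the spacing is 480 − 178 = 302 mm.


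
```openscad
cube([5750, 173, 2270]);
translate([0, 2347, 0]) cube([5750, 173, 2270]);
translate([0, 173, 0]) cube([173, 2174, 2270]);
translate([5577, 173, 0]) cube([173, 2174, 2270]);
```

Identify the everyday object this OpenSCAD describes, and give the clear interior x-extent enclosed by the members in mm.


A house (or room) frame. The interior width is 5404 mm.

Four 2270 mm walls enclosing a rectangle with no floor or roof — a room or house frame. Outside width is 5750 mm and wall thickness is 173 mm, so the interior width is 5750 − 2 × 173 = 5404 mm.


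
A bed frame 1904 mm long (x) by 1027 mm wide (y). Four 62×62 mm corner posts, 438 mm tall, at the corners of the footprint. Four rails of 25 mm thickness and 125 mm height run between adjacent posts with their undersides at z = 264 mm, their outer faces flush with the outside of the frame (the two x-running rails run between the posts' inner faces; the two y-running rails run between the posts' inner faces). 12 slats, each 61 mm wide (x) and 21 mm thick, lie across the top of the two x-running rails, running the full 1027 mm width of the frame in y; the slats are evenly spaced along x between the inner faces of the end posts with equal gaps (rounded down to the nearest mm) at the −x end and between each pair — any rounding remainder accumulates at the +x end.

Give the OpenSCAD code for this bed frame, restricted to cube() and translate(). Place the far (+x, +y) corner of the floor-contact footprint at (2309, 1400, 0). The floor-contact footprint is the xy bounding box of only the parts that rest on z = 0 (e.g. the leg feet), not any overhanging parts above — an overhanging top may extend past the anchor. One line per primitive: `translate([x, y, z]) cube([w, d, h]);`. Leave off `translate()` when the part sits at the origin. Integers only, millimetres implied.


// slat z = rail_z + rail_h = 264 + 125 = 389
// slat gap = ⌊(1780 − 12·61) / 13⌋ = 80
translate([405, 373, 0]) cube([62, 62, 438]);
translate([405, 1338, 0]) cube([62, 62, 438]);
translate([2247, 373, 0]) cube([62, 62, 438]);
translate([2247, 1338, 0]) cube([62, 62, 438]);
translate([467, 373, 264]) cube([1780, 25, 125]);
translate([467, 1375, 264]) cube([1780, 25, 125]);
translate([405, 435, 264]) cube([25, 903, 125]);
translate([2284, 435, 264]) cube([25, 903, 125]);
translate([547, 373, 389]) cube([61, 1027, 21]);
translate([688, 373, 389]) cube([61, 1027, 21]);
translate([829, 373, 389]) cube([61, 1027, 21]);
translate([970, 373, 389]) cube([61, 1027, 21]);
translate([1111, 373, 389]) cube([61, 1027, 21]);
translate([1252, 373, 389]) cube([61, 1027, 21]);
translate([1393, 373, 389]) cube([61, 1027, 21]);
translate([1534, 373, 389]) cube([61, 1027, 21]);
translate([1675, 373, 389]) cube([61, 1027, 21]);
translate([1816, 373, 389]) cube([61, 1027, 21]);
translate([1957, 373, 389]) cube([61, 1027, 21]);
translate([2098, 373, 389]) cube([61, 1027, 21]);


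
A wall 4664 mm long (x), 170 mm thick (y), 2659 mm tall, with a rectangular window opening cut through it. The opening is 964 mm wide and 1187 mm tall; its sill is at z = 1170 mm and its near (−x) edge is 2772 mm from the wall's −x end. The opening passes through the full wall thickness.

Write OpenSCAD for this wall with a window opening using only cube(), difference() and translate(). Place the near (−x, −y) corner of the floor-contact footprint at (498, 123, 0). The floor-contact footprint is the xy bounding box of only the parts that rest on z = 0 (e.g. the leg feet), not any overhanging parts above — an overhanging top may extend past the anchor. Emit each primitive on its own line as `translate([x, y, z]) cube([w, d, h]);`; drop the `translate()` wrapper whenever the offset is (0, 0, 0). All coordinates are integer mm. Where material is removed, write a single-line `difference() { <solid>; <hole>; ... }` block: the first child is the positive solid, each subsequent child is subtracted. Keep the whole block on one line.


difference() { translate([498, 123, 0]) cube([4664, 170, 2659]); translate([3270, 123, 1170]) cube([964, 170, 1187]); }


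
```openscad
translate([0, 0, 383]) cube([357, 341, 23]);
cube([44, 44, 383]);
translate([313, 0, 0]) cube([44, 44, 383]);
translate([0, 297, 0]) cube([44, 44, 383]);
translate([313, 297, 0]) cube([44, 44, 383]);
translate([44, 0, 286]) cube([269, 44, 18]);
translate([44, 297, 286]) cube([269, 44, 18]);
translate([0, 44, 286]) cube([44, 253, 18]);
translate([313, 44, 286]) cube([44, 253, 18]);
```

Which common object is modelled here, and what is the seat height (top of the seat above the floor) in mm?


A stool. The seat height is 406 mm.

A 357×341×23 slab at z = 383 on four corner posts — a stool. The seat top is 383 + 23 = 406 mm.


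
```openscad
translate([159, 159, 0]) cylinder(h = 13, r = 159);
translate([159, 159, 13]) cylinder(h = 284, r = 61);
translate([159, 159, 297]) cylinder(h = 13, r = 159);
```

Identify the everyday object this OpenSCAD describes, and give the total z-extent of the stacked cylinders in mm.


A spool. The overall height is 310 mm.

Three coaxial cylinders, large–small–large — a spool. Two 13 mm flanges and a 284 mm core give 13 + 284 + 13 = 310 mm.


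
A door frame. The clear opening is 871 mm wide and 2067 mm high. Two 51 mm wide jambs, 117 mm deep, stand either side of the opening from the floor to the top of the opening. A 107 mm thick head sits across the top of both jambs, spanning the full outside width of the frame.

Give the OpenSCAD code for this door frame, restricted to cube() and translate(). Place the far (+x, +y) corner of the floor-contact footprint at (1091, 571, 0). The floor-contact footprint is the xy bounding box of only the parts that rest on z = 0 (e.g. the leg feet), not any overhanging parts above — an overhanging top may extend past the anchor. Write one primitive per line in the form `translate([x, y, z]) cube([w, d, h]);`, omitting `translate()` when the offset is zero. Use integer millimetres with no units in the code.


translate([118, 454, 0]) cube([51, 117, 2067]);
translate([1040, 454, 0]) cube([51, 117, 2067]);
translate([118, 454, 2067]) cube([973, 117, 107]);
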